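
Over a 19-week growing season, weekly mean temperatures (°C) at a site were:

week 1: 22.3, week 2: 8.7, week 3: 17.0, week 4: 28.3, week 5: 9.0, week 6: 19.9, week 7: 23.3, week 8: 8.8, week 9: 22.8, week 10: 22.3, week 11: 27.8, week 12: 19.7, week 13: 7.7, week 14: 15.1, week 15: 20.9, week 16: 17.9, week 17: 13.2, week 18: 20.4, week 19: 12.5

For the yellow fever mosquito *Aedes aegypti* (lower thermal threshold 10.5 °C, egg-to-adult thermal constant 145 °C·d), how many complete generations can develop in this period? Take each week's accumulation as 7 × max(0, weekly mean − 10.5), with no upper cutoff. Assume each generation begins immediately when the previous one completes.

7 generations

Weekly DD (7 × max(0, T̄ − 10.5)): 82.6, 0.0, 45.5, 124.6, 0.0, 65.8, 89.6, 0.0, 86.1, 82.6, 121.1, 64.4, 0.0, 32.2, 72.8, 51.8, 18.9, 69.3, 14.0.
Season total = 1021.3 DD.
Complete generations = ⌊1021.3 / 145⌋ = 7.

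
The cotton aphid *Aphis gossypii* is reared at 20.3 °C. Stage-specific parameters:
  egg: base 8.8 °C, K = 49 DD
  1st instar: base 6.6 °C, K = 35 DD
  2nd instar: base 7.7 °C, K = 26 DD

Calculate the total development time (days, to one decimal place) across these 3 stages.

8.9 days

egg: 49 / (20.3 − 8.8) = 49 / 11.5 = 4.261 d.
1st instar: 35 / (20.3 − 6.6) = 35 / 13.7 = 2.555 d.
2nd instar: 26 / (20.3 − 7.7) = 26 / 12.6 = 2.063 d.
Sum = 8.879 ≈ 8.9 days.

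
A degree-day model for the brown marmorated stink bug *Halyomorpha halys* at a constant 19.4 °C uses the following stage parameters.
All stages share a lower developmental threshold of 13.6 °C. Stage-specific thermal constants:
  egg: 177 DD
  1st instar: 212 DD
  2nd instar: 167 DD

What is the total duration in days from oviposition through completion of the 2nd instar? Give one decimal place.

95.9 days

Daily accumulation at 19.4 °C = 19.4 − 13.6 = 5.8 DD/day.
Total K = 177 + 212 + 167 = 556 DD.
Total duration = 556 / 5.8 = 95.862 ≈ 95.9 days.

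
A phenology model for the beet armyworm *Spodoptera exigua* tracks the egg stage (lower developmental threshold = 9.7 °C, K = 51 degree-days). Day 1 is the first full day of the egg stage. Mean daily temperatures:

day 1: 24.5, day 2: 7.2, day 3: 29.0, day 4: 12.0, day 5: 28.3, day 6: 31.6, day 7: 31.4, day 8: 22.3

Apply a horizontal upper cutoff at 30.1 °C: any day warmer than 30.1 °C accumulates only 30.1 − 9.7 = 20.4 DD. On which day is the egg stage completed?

Daily DD above 9.7 °C (capped at 20.4): 14.8, 0.0, 19.3, 2.3, 18.6, 20.4, 20.4, 12.6.
Cumulative: 14.8, 14.8, 34.1, 36.4, 55.0, 75.4, 95.8, 108.4.
The total first reaches 51 DD on day 5.

day 5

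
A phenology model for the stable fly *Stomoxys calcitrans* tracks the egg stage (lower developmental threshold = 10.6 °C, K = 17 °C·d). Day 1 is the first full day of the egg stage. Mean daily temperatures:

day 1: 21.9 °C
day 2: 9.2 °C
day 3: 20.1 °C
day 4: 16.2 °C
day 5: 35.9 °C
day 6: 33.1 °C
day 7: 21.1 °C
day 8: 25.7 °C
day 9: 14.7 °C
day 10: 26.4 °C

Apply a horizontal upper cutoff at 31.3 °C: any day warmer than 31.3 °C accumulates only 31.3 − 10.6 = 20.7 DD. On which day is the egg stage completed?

day 3

Daily DD above 10.6 °C (capped at 20.7): 11.3, 0.0, 9.5, 5.6, 20.7, 20.7, 10.5, 15.1, 4.1, 15.8.
Cumulative: 11.3, 11.3, 20.8, 26.4, 47.1, 67.8, 78.3, 93.4, 97.5, 113.3.
The total first reaches 17 DD on day 3.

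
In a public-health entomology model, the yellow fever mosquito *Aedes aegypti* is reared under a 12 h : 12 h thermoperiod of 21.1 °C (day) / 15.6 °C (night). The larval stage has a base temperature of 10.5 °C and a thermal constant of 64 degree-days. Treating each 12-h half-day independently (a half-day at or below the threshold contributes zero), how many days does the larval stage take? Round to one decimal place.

Day half: max(0, 21.1 − 10.5) × 0.5 = 10.6 × 0.5 = 5.30 DD.
Night half: max(0, 15.6 − 10.5) × 0.5 = 5.1 × 0.5 = 2.55 DD.
Per 24 h: 7.85 DD/day.
Duration = 64 / 7.85 = 8.153 ≈ 8.2 days.

8.2 days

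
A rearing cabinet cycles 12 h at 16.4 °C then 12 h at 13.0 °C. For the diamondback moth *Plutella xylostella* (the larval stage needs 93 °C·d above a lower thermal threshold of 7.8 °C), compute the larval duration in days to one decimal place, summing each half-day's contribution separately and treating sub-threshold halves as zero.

13.5 days

Day half: max(0, 16.4 − 7.8) × 0.5 = 8.6 × 0.5 = 4.30 DD.
Night half: max(0, 13.0 − 7.8) × 0.5 = 5.2 × 0.5 = 2.60 DD.
Per 24 h: 6.90 DD/day.
Duration = 93 / 6.90 = 13.478 ≈ 13.5 days.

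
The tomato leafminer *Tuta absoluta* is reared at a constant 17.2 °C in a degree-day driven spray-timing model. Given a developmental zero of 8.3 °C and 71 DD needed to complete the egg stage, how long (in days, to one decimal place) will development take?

8.0 days

Daily accumulation = 17.2 − 8.3 = 8.9 DD/day.
Duration = 71 / 8.9 = 7.978 ≈ 8.0 days.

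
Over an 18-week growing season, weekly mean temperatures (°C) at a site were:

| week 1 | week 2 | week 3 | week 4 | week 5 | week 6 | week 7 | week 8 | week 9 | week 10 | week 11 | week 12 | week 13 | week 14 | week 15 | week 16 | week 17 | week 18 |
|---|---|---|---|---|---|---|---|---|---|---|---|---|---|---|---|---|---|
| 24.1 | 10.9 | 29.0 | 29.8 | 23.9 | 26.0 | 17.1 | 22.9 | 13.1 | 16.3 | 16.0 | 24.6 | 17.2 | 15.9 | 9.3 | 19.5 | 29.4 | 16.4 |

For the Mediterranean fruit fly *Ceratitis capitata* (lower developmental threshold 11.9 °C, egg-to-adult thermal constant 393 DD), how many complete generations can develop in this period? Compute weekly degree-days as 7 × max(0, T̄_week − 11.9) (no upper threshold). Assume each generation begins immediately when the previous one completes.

Weekly DD (7 × max(0, T̄ − 11.9)): 85.4, 0.0, 119.7, 125.3, 84.0, 98.7, 36.4, 77.0, 8.4, 30.8, 28.7, 88.9, 37.1, 28.0, 0.0, 53.2, 122.5, 31.5.
Season total = 1055.6 DD.
Complete generations = ⌊1055.6 / 393⌋ = 2.

2 generations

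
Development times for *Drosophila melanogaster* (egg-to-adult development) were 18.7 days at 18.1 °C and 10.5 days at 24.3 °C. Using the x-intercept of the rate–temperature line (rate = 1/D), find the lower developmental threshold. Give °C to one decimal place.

Under the model K = D·(T − T_b), so D₁·(T₁ − T_b) = D₂·(T₂ − T_b).
18.7·(18.1 − T_b) = 10.5·(24.3 − T_b)
T_b = (18.7·18.1 − 10.5·24.3) / (18.7 − 10.5) = 83.32 / 8.2 = 10.161 °C ≈ 10.2 °C.

10.2 °C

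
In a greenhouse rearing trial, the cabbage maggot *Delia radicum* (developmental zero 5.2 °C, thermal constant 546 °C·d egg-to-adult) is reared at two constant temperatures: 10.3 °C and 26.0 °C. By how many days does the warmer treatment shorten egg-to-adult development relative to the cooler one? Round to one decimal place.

80.8 days

At 10.3 °C: 546 / (10.3 − 5.2) = 546 / 5.1 = 107.059 d.
At 26.0 °C: 546 / (26.0 − 5.2) = 546 / 20.8 = 26.250 d.
Difference = |107.059 − 26.250| = 80.809 ≈ 80.8 days.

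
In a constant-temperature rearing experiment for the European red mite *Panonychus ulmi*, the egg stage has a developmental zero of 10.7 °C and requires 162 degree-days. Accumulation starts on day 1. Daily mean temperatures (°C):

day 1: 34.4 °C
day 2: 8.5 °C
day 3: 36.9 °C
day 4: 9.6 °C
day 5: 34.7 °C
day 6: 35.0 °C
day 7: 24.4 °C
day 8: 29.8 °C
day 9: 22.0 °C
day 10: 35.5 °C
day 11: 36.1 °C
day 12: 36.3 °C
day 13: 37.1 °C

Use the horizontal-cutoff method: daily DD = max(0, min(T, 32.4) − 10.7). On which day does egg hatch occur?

Daily DD above 10.7 °C (capped at 21.7): 21.7, 0.0, 21.7, 0.0, 21.7, 21.7, 13.7, 19.1, 11.3, 21.7, 21.7, 21.7, 21.7.
Cumulative: 21.7, 21.7, 43.4, 43.4, 65.1, 86.8, 100.5, 119.6, 130.9, 152.6, 174.3, 196.0, 217.7.
The total first reaches 162 DD on day 11.

day 11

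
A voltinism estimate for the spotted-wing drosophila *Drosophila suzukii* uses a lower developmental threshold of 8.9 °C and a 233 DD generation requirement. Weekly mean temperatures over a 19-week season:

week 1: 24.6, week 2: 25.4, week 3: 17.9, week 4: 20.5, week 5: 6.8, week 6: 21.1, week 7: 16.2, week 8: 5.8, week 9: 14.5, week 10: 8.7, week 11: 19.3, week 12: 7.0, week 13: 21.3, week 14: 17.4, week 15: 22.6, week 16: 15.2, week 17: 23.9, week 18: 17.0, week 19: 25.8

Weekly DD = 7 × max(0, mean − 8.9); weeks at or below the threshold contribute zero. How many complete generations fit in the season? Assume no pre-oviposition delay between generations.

5 generations

Weekly DD (7 × max(0, T̄ − 8.9)): 109.9, 115.5, 63.0, 81.2, 0.0, 85.4, 51.1, 0.0, 39.2, 0.0, 72.8, 0.0, 86.8, 59.5, 95.9, 44.1, 105.0, 56.7, 118.3.
Season total = 1184.4 DD.
Complete generations = ⌊1184.4 / 233⌋ = 5.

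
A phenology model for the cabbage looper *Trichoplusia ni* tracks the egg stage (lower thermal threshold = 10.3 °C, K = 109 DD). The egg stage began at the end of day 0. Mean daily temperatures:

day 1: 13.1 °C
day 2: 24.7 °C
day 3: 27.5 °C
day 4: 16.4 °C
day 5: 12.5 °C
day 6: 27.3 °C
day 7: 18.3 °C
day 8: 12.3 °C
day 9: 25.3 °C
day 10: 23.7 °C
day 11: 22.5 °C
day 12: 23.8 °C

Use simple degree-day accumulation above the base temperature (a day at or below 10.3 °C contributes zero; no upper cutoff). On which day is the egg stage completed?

day 11

Daily DD above 10.3 °C: 2.8, 14.4, 17.2, 6.1, 2.2, 17.0, 8.0, 2.0, 15.0, 13.4, 12.2, 13.5.
Cumulative: 2.8, 17.2, 34.4, 40.5, 42.7, 59.7, 67.7, 69.7, 84.7, 98.1, 110.3, 123.8.
The total first reaches 109 DD on day 11.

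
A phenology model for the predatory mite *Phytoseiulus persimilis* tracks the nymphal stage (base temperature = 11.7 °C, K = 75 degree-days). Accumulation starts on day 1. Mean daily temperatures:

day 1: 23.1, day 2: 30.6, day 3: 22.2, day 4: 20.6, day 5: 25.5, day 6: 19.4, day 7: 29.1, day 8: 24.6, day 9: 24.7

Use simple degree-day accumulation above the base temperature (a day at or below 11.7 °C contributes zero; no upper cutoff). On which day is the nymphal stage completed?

day 7

Daily DD above 11.7 °C: 11.4, 18.9, 10.5, 8.9, 13.8, 7.7, 17.4, 12.9, 13.0.
Cumulative: 11.4, 30.3, 40.8, 49.7, 63.5, 71.2, 88.6, 101.5, 114.5.
The total first reaches 75 DD on day 7.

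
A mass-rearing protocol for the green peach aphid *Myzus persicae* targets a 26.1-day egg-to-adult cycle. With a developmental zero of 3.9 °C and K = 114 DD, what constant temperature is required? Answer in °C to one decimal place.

8.3 °C

Required daily accumulation = 114 / 26.1 = 4.368 DD/day.
T = T_base + 4.368 = 3.9 + 4.368 = 8.268 ≈ 8.3 °C.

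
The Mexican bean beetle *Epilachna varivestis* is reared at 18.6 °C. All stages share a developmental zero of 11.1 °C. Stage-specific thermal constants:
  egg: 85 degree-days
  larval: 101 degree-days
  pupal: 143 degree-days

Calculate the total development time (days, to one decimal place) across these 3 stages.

Daily accumulation at 18.6 °C = 18.6 − 11.1 = 7.5 DD/day.
Total K = 85 + 101 + 143 = 329 DD.
Total duration = 329 / 7.5 = 43.867 ≈ 43.9 days.

43.9 days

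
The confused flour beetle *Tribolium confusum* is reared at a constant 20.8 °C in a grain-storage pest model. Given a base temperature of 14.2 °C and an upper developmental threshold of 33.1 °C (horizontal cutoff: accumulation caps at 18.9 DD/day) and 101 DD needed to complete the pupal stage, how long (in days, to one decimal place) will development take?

Daily accumulation = 20.8 − 14.2 = 6.6 DD/day.
Duration = 101 / 6.6 = 15.303 ≈ 15.3 days.

15.3 days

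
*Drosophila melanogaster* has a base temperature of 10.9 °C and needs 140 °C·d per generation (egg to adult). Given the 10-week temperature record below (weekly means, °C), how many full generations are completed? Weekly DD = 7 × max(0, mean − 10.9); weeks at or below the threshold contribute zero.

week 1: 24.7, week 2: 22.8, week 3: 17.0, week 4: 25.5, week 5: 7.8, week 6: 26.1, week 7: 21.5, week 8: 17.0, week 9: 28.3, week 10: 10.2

Weekly DD (7 × max(0, T̄ − 10.9)): 96.6, 83.3, 42.7, 102.2, 0.0, 106.4, 74.2, 42.7, 121.8, 0.0.
Season total = 669.9 DD.
Complete generations = ⌊669.9 / 140⌋ = 4.

4 generations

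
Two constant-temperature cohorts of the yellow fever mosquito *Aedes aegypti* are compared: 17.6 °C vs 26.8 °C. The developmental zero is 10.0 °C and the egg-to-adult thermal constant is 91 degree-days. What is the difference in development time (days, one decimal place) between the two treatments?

At 17.6 °C: 91 / (17.6 − 10.0) = 91 / 7.6 = 11.974 d.
At 26.8 °C: 91 / (26.8 − 10.0) = 91 / 16.8 = 5.417 d.
Difference = |11.974 − 5.417| = 6.557 ≈ 6.6 days.

6.6 days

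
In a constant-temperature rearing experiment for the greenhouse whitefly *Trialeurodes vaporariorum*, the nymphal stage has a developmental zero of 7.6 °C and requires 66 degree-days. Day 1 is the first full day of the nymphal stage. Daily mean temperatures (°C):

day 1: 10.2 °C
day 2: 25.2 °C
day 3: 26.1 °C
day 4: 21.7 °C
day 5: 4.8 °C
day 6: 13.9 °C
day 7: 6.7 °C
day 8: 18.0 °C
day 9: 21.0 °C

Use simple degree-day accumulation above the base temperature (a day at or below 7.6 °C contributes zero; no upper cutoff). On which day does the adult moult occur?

Daily DD above 7.6 °C: 2.6, 17.6, 18.5, 14.1, 0.0, 6.3, 0.0, 10.4, 13.4.
Cumulative: 2.6, 20.2, 38.7, 52.8, 52.8, 59.1, 59.1, 69.5, 82.9.
The total first reaches 66 DD on day 8.

day 8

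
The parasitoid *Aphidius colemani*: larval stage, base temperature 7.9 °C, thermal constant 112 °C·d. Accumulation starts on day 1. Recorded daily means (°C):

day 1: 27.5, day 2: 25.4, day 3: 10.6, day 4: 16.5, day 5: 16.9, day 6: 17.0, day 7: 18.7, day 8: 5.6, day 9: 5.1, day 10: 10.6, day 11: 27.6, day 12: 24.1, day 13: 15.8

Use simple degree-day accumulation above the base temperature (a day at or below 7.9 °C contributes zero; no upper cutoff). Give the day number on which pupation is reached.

Daily DD above 7.9 °C: 19.6, 17.5, 2.7, 8.6, 9.0, 9.1, 10.8, 0.0, 0.0, 2.7, 19.7, 16.2, 7.9.
Cumulative: 19.6, 37.1, 39.8, 48.4, 57.4, 66.5, 77.3, 77.3, 77.3, 80.0, 99.7, 115.9, 123.8.
The total first reaches 112 DD on day 12.

day 12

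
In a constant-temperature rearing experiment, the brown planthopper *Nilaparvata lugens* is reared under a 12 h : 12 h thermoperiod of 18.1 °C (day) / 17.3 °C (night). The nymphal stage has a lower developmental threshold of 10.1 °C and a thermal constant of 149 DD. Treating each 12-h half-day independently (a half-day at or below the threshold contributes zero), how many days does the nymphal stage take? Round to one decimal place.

Day half: max(0, 18.1 − 10.1) × 0.5 = 8.0 × 0.5 = 4.00 DD.
Night half: max(0, 17.3 − 10.1) × 0.5 = 7.2 × 0.5 = 3.60 DD.
Per 24 h: 7.60 DD/day.
Duration = 149 / 7.60 = 19.605 ≈ 19.6 days.

19.6 days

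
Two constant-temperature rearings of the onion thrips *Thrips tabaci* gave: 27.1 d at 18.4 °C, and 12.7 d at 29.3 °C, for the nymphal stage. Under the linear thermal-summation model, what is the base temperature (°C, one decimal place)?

Equal thermal constants: D₁(T₁ − T_b) = D₂(T₂ − T_b).
27.1·(18.4 − T_b) = 12.7·(29.3 − T_b)
T_b = (27.1·18.4 − 12.7·29.3) / (27.1 − 12.7) = 126.53 / 14.4 = 8.787 °C ≈ 8.8 °C.

8.8 °C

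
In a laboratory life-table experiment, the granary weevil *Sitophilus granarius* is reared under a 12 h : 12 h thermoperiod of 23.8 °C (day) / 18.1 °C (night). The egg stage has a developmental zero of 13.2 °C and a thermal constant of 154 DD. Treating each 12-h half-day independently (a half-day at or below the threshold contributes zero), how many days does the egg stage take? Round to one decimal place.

Day half: max(0, 23.8 − 13.2) × 0.5 = 10.6 × 0.5 = 5.30 DD.
Night half: max(0, 18.1 − 13.2) × 0.5 = 4.9 × 0.5 = 2.45 DD.
Per 24 h: 7.75 DD/day.
Duration = 154 / 7.75 = 19.871 ≈ 19.9 days.

19.9 days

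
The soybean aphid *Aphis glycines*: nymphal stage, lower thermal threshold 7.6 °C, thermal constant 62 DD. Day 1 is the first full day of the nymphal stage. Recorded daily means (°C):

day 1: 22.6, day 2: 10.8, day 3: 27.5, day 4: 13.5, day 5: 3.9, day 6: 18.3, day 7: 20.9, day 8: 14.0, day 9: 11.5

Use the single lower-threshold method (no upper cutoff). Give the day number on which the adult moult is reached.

Daily DD above 7.6 °C: 15.0, 3.2, 19.9, 5.9, 0.0, 10.7, 13.3, 6.4, 3.9.
Cumulative: 15.0, 18.2, 38.1, 44.0, 44.0, 54.7, 68.0, 74.4, 78.3.
The total first reaches 62 DD on day 7.

day 7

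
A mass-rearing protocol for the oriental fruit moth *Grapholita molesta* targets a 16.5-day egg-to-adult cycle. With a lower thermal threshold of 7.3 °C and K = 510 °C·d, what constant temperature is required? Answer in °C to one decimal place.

Required daily accumulation = 510 / 16.5 = 30.909 DD/day.
T = T_base + 30.909 = 7.3 + 30.909 = 38.209 ≈ 38.2 °C.

38.2 °C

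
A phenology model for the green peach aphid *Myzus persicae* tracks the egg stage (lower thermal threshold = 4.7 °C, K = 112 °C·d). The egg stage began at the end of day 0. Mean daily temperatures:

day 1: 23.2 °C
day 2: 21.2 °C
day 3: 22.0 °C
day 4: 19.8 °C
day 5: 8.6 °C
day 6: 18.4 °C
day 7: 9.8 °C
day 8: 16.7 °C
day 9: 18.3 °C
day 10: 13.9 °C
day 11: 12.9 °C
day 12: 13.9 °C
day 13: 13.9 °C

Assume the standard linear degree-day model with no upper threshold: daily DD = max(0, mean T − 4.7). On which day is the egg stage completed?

day 9

Daily DD above 4.7 °C: 18.5, 16.5, 17.3, 15.1, 3.9, 13.7, 5.1, 12.0, 13.6, 9.2, 8.2, 9.2, 9.2.
Cumulative: 18.5, 35.0, 52.3, 67.4, 71.3, 85.0, 90.1, 102.1, 115.7, 124.9, 133.1, 142.3, 151.5.
The total first reaches 112 DD on day 9.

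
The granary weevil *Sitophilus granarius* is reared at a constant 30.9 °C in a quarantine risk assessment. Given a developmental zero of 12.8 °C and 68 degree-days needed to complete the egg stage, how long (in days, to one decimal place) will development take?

Daily accumulation = 30.9 − 12.8 = 18.1 DD/day.
Duration = 68 / 18.1 = 3.757 ≈ 3.8 days.

3.8 days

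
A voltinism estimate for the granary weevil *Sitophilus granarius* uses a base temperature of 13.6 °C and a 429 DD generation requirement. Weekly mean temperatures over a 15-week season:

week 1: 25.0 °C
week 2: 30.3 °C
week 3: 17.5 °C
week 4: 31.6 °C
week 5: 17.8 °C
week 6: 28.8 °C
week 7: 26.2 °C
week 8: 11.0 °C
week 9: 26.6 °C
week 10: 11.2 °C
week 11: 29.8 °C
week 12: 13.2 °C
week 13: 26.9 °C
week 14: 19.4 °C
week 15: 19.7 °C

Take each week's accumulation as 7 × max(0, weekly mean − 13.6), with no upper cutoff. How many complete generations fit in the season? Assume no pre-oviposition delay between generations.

Weekly DD (7 × max(0, T̄ − 13.6)): 79.8, 116.9, 27.3, 126.0, 29.4, 106.4, 88.2, 0.0, 91.0, 0.0, 113.4, 0.0, 93.1, 40.6, 42.7.
Season total = 954.8 DD.
Complete generations = ⌊954.8 / 429⌋ = 2.

2 generations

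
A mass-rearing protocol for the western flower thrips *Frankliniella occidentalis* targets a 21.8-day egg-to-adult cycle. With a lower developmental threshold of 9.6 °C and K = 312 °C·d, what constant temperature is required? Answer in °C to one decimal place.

23.9 °C

Required daily accumulation = 312 / 21.8 = 14.312 DD/day.
T = T_base + 14.312 = 9.6 + 14.312 = 23.912 ≈ 23.9 °C.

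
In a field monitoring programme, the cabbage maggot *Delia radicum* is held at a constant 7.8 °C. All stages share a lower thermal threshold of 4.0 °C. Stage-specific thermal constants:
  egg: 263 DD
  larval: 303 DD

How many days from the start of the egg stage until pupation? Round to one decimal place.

148.9 days

Daily accumulation at 7.8 °C = 7.8 − 4.0 = 3.8 DD/day.
Total K = 263 + 303 = 566 DD.
Total duration = 566 / 3.8 = 148.947 ≈ 148.9 days.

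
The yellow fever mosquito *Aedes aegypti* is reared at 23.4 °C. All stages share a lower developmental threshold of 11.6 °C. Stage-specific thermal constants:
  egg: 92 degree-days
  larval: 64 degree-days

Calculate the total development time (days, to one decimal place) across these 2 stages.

Daily accumulation at 23.4 °C = 23.4 − 11.6 = 11.8 DD/day.
Total K = 92 + 64 = 156 DD.
Total duration = 156 / 11.8 = 13.220 ≈ 13.2 days.

13.2 days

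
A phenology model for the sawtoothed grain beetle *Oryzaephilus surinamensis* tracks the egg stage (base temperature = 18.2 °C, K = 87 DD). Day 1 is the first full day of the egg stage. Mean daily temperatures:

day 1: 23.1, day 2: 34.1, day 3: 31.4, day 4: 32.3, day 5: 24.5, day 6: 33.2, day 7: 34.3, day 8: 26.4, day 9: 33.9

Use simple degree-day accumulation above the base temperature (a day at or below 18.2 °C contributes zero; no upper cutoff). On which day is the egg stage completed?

Daily DD above 18.2 °C: 4.9, 15.9, 13.2, 14.1, 6.3, 15.0, 16.1, 8.2, 15.7.
Cumulative: 4.9, 20.8, 34.0, 48.1, 54.4, 69.4, 85.5, 93.7, 109.4.
The total first reaches 87 DD on day 8.

day 8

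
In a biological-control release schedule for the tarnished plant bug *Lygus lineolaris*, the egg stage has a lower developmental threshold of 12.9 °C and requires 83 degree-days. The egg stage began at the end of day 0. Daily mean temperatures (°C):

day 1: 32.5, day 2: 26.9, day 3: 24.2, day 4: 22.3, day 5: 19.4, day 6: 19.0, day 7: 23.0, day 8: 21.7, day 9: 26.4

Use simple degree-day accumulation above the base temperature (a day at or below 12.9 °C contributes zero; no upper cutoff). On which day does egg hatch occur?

day 8

Daily DD above 12.9 °C: 19.6, 14.0, 11.3, 9.4, 6.5, 6.1, 10.1, 8.8, 13.5.
Cumulative: 19.6, 33.6, 44.9, 54.3, 60.8, 66.9, 77.0, 85.8, 99.3.
The total first reaches 83 DD on day 8.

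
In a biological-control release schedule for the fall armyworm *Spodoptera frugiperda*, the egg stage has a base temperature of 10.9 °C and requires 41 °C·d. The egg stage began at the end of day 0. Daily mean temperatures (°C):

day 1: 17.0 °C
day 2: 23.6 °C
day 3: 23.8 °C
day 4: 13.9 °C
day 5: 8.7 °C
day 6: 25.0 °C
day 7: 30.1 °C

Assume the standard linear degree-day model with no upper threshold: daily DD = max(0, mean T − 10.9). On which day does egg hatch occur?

day 6

Daily DD above 10.9 °C: 6.1, 12.7, 12.9, 3.0, 0.0, 14.1, 19.2.
Cumulative: 6.1, 18.8, 31.7, 34.7, 34.7, 48.8, 68.0.
The total first reaches 41 DD on day 6.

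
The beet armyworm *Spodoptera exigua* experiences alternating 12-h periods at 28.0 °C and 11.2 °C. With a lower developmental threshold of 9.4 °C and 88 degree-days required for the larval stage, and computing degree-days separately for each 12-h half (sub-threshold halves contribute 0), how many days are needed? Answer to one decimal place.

Day half: max(0, 28.0 − 9.4) × 0.5 = 18.6 × 0.5 = 9.30 DD.
Night half: max(0, 11.2 − 9.4) × 0.5 = 1.8 × 0.5 = 0.90 DD.
Per 24 h: 10.20 DD/day.
Duration = 88 / 10.20 = 8.627 ≈ 8.6 days.

8.6 days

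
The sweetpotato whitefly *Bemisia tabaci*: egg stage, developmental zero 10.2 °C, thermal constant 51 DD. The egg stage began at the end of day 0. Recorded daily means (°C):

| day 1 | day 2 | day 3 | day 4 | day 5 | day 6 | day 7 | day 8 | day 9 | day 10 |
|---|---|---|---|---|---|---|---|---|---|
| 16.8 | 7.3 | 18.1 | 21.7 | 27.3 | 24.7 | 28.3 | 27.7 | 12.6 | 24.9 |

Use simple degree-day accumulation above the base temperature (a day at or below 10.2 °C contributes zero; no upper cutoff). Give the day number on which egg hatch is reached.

day 6

Daily DD above 10.2 °C: 6.6, 0.0, 7.9, 11.5, 17.1, 14.5, 18.1, 17.5, 2.4, 14.7.
Cumulative: 6.6, 6.6, 14.5, 26.0, 43.1, 57.6, 75.7, 93.2, 95.6, 110.3.
The total first reaches 51 DD on day 6.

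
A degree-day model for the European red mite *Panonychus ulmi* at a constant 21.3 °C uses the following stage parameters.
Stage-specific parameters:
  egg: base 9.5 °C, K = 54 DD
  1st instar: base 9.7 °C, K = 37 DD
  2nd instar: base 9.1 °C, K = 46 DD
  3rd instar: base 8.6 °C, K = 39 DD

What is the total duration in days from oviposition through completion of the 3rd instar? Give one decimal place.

egg: 54 / (21.3 − 9.5) = 54 / 11.8 = 4.576 d.
1st instar: 37 / (21.3 − 9.7) = 37 / 11.6 = 3.190 d.
2nd instar: 46 / (21.3 − 9.1) = 46 / 12.2 = 3.770 d.
3rd instar: 39 / (21.3 − 8.6) = 39 / 12.7 = 3.071 d.
Sum = 14.607 ≈ 14.6 days.

14.6 days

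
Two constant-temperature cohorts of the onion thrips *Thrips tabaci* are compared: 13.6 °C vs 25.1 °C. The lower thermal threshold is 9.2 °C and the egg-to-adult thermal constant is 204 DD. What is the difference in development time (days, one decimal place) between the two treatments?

At 13.6 °C: 204 / (13.6 − 9.2) = 204 / 4.4 = 46.364 d.
At 25.1 °C: 204 / (25.1 − 9.2) = 204 / 15.9 = 12.830 d.
Difference = |46.364 − 12.830| = 33.533 ≈ 33.5 days.

33.5 days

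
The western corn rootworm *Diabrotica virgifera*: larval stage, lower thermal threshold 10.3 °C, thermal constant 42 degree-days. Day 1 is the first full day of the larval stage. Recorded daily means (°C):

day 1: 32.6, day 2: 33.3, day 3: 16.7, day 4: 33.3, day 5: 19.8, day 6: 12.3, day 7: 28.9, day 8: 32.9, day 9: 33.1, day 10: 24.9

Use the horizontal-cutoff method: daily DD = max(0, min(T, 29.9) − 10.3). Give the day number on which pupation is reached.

Daily DD above 10.3 °C (capped at 19.6): 19.6, 19.6, 6.4, 19.6, 9.5, 2.0, 18.6, 19.6, 19.6, 14.6.
Cumulative: 19.6, 39.2, 45.6, 65.2, 74.7, 76.7, 95.3, 114.9, 134.5, 149.1.
The total first reaches 42 DD on day 3.

day 3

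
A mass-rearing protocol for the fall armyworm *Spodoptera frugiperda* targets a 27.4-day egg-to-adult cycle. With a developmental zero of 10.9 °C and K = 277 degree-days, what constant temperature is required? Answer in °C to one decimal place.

21.0 °C

Required daily accumulation = 277 / 27.4 = 10.109 DD/day.
T = T_base + 10.109 = 10.9 + 10.109 = 21.009 ≈ 21.0 °C.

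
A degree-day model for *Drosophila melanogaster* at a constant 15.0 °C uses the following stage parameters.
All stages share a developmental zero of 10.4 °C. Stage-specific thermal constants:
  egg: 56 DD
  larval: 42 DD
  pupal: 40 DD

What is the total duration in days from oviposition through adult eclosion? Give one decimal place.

Daily accumulation at 15.0 °C = 15.0 − 10.4 = 4.6 DD/day.
Total K = 56 + 42 + 40 = 138 DD.
Total duration = 138 / 4.6 = 30.000 ≈ 30.0 days.

30.0 days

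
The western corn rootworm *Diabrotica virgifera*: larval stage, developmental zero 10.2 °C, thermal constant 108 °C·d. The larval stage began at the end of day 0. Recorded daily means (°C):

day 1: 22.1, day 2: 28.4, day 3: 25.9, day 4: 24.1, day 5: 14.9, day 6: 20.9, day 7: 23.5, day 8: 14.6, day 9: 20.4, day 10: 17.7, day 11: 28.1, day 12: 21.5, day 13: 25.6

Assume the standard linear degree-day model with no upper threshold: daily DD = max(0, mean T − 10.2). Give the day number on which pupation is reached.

Daily DD above 10.2 °C: 11.9, 18.2, 15.7, 13.9, 4.7, 10.7, 13.3, 4.4, 10.2, 7.5, 17.9, 11.3, 15.4.
Cumulative: 11.9, 30.1, 45.8, 59.7, 64.4, 75.1, 88.4, 92.8, 103.0, 110.5, 128.4, 139.7, 155.1.
The total first reaches 108 DD on day 10.

day 10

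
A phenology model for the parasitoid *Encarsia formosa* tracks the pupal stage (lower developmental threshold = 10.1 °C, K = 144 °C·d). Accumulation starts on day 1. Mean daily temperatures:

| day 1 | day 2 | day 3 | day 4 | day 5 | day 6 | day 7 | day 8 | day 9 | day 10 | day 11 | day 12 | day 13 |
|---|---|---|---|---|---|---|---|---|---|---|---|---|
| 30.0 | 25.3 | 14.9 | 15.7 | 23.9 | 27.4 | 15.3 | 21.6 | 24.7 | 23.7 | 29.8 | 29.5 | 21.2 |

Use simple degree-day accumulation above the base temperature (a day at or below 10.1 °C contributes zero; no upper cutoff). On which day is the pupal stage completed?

day 12

Daily DD above 10.1 °C: 19.9, 15.2, 4.8, 5.6, 13.8, 17.3, 5.2, 11.5, 14.6, 13.6, 19.7, 19.4, 11.1.
Cumulative: 19.9, 35.1, 39.9, 45.5, 59.3, 76.6, 81.8, 93.3, 107.9, 121.5, 141.2, 160.6, 171.7.
The total first reaches 144 DD on day 12.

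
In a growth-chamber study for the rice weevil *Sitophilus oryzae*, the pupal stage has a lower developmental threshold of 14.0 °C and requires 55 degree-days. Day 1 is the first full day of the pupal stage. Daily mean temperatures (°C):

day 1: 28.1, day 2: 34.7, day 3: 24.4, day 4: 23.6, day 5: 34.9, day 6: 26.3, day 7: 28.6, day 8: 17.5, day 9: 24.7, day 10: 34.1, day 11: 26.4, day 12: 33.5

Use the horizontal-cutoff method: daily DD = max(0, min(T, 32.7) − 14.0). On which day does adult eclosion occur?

Daily DD above 14.0 °C (capped at 18.7): 14.1, 18.7, 10.4, 9.6, 18.7, 12.3, 14.6, 3.5, 10.7, 18.7, 12.4, 18.7.
Cumulative: 14.1, 32.8, 43.2, 52.8, 71.5, 83.8, 98.4, 101.9, 112.6, 131.3, 143.7, 162.4.
The total first reaches 55 DD on day 5.

day 5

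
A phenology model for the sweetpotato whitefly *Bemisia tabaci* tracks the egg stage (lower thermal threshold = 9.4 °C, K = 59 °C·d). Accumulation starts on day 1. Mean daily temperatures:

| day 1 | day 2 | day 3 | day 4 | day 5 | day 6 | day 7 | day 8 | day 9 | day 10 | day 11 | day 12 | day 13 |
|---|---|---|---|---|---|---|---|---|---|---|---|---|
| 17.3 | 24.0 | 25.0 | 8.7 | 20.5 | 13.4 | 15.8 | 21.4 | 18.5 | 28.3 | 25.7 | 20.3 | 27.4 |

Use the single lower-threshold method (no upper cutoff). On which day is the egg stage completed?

Daily DD above 9.4 °C: 7.9, 14.6, 15.6, 0.0, 11.1, 4.0, 6.4, 12.0, 9.1, 18.9, 16.3, 10.9, 18.0.
Cumulative: 7.9, 22.5, 38.1, 38.1, 49.2, 53.2, 59.6, 71.6, 80.7, 99.6, 115.9, 126.8, 144.8.
The total first reaches 59 DD on day 7.

day 7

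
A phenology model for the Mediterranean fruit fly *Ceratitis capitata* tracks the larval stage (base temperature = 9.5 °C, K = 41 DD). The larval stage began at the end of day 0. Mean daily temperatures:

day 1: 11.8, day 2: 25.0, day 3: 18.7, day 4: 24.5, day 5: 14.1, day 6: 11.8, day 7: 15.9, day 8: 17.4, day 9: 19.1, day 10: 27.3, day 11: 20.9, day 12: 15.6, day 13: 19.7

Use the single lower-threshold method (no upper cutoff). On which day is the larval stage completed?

day 4

Daily DD above 9.5 °C: 2.3, 15.5, 9.2, 15.0, 4.6, 2.3, 6.4, 7.9, 9.6, 17.8, 11.4, 6.1, 10.2.
Cumulative: 2.3, 17.8, 27.0, 42.0, 46.6, 48.9, 55.3, 63.2, 72.8, 90.6, 102.0, 108.1, 118.3.
The total first reaches 41 DD on day 4.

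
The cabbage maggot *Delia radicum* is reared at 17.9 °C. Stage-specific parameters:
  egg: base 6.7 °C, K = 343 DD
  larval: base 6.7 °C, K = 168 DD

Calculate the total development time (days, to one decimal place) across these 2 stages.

egg: 343 / (17.9 − 6.7) = 343 / 11.2 = 30.625 d.
larval: 168 / (17.9 − 6.7) = 168 / 11.2 = 15.000 d.
Sum = 45.625 ≈ 45.6 days.

45.6 days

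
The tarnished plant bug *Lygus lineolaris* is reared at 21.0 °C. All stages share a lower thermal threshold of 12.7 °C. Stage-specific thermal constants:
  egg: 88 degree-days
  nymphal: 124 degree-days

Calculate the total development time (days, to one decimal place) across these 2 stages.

25.5 days

Daily accumulation at 21.0 °C = 21.0 − 12.7 = 8.3 DD/day.
Total K = 88 + 124 = 212 DD.
Total duration = 212 / 8.3 = 25.542 ≈ 25.5 days.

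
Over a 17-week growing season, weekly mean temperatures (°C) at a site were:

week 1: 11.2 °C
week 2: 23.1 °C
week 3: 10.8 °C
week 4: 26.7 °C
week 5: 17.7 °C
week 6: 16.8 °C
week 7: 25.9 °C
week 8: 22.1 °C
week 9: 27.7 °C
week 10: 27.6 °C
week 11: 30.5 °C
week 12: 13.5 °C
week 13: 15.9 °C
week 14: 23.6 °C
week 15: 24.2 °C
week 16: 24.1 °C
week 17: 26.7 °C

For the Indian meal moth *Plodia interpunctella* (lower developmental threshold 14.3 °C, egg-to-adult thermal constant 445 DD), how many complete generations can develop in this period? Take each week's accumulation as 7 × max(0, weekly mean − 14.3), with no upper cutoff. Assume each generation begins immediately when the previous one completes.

2 generations

Weekly DD (7 × max(0, T̄ − 14.3)): 0.0, 61.6, 0.0, 86.8, 23.8, 17.5, 81.2, 54.6, 93.8, 93.1, 113.4, 0.0, 11.2, 65.1, 69.3, 68.6, 86.8.
Season total = 926.8 DD.
Complete generations = ⌊926.8 / 445⌋ = 2.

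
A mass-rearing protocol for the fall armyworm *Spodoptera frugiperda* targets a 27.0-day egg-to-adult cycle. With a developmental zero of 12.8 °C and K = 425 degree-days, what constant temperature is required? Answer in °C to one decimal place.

Required daily accumulation = 425 / 27.0 = 15.741 DD/day.
T = T_base + 15.741 = 12.8 + 15.741 = 28.541 ≈ 28.5 °C.

28.5 °C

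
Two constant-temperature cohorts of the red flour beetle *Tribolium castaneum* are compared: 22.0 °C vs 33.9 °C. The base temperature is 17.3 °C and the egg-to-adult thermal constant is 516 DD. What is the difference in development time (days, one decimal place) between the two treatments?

At 22.0 °C: 516 / (22.0 − 17.3) = 516 / 4.7 = 109.787 d.
At 33.9 °C: 516 / (33.9 − 17.3) = 516 / 16.6 = 31.084 d.
Difference = |109.787 − 31.084| = 78.703 ≈ 78.7 days.

78.7 days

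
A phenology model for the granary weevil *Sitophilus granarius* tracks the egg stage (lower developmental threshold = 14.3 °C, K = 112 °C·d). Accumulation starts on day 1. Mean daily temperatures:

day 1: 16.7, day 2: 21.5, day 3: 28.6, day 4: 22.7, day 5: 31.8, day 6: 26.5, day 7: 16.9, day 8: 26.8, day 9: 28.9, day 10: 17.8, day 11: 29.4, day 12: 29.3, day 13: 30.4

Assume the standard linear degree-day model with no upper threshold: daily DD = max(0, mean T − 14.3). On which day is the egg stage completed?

Daily DD above 14.3 °C: 2.4, 7.2, 14.3, 8.4, 17.5, 12.2, 2.6, 12.5, 14.6, 3.5, 15.1, 15.0, 16.1.
Cumulative: 2.4, 9.6, 23.9, 32.3, 49.8, 62.0, 64.6, 77.1, 91.7, 95.2, 110.3, 125.3, 141.4.
The total first reaches 112 DD on day 12.

day 12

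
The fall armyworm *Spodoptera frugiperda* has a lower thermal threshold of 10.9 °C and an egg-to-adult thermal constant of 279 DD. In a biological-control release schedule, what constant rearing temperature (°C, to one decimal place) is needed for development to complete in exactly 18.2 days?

Required daily accumulation = 279 / 18.2 = 15.330 DD/day.
T = T_base + 15.330 = 10.9 + 15.330 = 26.230 ≈ 26.2 °C.

26.2 °C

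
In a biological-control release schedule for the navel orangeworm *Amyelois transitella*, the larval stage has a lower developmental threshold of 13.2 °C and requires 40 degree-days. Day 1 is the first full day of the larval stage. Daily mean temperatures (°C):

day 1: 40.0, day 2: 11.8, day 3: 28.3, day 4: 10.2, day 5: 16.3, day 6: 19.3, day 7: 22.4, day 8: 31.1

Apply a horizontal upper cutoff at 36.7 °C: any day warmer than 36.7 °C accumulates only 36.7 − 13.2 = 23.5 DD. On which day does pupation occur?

day 5

Daily DD above 13.2 °C (capped at 23.5): 23.5, 0.0, 15.1, 0.0, 3.1, 6.1, 9.2, 17.9.
Cumulative: 23.5, 23.5, 38.6, 38.6, 41.7, 47.8, 57.0, 74.9.
The total first reaches 40 DD on day 5.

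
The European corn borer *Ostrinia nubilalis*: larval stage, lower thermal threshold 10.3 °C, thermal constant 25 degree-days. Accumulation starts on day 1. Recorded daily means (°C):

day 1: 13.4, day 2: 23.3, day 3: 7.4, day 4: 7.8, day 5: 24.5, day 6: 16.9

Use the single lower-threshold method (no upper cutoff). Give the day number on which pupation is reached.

day 5

Daily DD above 10.3 °C: 3.1, 13.0, 0.0, 0.0, 14.2, 6.6.
Cumulative: 3.1, 16.1, 16.1, 16.1, 30.3, 36.9.
The total first reaches 25 DD on day 5.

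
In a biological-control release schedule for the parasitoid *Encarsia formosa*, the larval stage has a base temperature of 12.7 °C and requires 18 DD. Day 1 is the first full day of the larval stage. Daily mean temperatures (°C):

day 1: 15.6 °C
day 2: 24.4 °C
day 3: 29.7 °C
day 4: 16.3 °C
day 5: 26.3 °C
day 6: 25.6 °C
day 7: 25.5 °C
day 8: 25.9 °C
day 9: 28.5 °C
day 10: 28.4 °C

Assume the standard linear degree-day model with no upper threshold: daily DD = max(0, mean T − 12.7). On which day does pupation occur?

day 3

Daily DD above 12.7 °C: 2.9, 11.7, 17.0, 3.6, 13.6, 12.9, 12.8, 13.2, 15.8, 15.7.
Cumulative: 2.9, 14.6, 31.6, 35.2, 48.8, 61.7, 74.5, 87.7, 103.5, 119.2.
The total first reaches 18 DD on day 3.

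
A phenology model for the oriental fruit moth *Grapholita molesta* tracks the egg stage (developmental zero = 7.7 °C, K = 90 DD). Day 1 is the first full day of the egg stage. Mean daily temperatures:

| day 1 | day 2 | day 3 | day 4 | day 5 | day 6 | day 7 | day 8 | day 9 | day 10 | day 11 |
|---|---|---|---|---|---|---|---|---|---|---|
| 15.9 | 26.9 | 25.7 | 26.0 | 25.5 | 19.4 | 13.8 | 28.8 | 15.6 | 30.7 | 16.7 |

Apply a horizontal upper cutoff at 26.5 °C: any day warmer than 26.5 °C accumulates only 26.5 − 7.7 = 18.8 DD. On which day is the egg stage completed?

Daily DD above 7.7 °C (capped at 18.8): 8.2, 18.8, 18.0, 18.3, 17.8, 11.7, 6.1, 18.8, 7.9, 18.8, 9.0.
Cumulative: 8.2, 27.0, 45.0, 63.3, 81.1, 92.8, 98.9, 117.7, 125.6, 144.4, 153.4.
The total first reaches 90 DD on day 6.

day 6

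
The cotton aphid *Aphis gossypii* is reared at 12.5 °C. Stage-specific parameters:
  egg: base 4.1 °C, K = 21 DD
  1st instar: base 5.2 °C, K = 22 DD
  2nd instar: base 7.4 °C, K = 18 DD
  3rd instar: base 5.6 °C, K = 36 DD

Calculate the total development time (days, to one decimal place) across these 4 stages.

14.3 days

egg: 21 / (12.5 − 4.1) = 21 / 8.4 = 2.500 d.
1st instar: 22 / (12.5 − 5.2) = 22 / 7.3 = 3.014 d.
2nd instar: 18 / (12.5 − 7.4) = 18 / 5.1 = 3.529 d.
3rd instar: 36 / (12.5 − 5.6) = 36 / 6.9 = 5.217 d.
Sum = 14.261 ≈ 14.3 days.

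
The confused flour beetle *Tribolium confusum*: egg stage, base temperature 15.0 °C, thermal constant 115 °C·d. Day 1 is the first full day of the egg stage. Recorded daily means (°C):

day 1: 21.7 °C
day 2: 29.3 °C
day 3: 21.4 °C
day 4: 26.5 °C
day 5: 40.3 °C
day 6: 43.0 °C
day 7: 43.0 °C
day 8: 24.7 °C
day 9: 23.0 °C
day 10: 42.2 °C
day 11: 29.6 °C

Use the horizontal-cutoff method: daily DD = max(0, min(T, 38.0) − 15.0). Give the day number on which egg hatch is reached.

Daily DD above 15.0 °C (capped at 23.0): 6.7, 14.3, 6.4, 11.5, 23.0, 23.0, 23.0, 9.7, 8.0, 23.0, 14.6.
Cumulative: 6.7, 21.0, 27.4, 38.9, 61.9, 84.9, 107.9, 117.6, 125.6, 148.6, 163.2.
The total first reaches 115 DD on day 8.

day 8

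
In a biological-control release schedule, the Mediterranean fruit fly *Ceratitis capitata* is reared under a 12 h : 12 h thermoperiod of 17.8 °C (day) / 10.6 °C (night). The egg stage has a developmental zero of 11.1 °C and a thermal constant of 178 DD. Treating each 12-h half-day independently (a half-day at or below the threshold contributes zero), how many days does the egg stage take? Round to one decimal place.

Day half: max(0, 17.8 − 11.1) × 0.5 = 6.7 × 0.5 = 3.35 DD.
Night half: max(0, 10.6 − 11.1) × 0.5 = 0.0 × 0.5 = 0.00 DD.
Per 24 h: 3.35 DD/day.
Duration = 178 / 3.35 = 53.134 ≈ 53.1 days.

53.1 days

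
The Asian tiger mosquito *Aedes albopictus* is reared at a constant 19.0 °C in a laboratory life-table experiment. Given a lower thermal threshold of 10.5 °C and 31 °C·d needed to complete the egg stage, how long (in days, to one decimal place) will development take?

3.6 days

Daily accumulation = 19.0 − 10.5 = 8.5 DD/day.
Duration = 31 / 8.5 = 3.647 ≈ 3.6 days.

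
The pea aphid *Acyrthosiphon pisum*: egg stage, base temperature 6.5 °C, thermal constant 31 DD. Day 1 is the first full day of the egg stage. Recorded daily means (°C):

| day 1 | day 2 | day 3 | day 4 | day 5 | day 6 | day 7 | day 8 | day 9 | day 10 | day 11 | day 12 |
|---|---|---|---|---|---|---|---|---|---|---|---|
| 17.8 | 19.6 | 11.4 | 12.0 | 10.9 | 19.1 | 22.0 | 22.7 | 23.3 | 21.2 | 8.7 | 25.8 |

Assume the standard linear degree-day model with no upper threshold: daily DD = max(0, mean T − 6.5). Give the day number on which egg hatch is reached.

Daily DD above 6.5 °C: 11.3, 13.1, 4.9, 5.5, 4.4, 12.6, 15.5, 16.2, 16.8, 14.7, 2.2, 19.3.
Cumulative: 11.3, 24.4, 29.3, 34.8, 39.2, 51.8, 67.3, 83.5, 100.3, 115.0, 117.2, 136.5.
The total first reaches 31 DD on day 4.

day 4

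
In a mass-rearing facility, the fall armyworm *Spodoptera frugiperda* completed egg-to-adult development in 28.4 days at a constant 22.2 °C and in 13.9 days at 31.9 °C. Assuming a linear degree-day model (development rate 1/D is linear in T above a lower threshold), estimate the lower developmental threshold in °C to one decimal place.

Under the model K = D·(T − T_b), so D₁·(T₁ − T_b) = D₂·(T₂ − T_b).
28.4·(22.2 − T_b) = 13.9·(31.9 − T_b)
T_b = (28.4·22.2 − 13.9·31.9) / (28.4 − 13.9) = 187.07 / 14.5 = 12.901 °C ≈ 12.9 °C.

12.9 °C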